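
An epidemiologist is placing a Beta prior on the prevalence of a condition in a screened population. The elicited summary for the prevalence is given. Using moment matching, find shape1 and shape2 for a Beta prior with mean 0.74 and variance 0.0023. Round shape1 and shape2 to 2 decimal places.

shape1 = 61.16, shape2 = 21.49

Let s = shape1+shape2. The Beta variance is μ(1−μ)/(s+1).
So s+1 = μ(1−μ)/σ² = (0.74×0.26)/0.0023 = 0.1924/0.0023 = 83.6522, giving s = 82.6522.
Then shape1 = μs = 0.74×82.6522 = 61.16 and shape2 = (1−μ)s = 0.26×82.6522 = 21.49.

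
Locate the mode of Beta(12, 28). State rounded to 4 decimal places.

0.2895

With α,β > 1, mode = (α−1)/(α+β−2) = 11/38 = 0.2895.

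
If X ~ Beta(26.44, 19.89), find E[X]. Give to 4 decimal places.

0.5707

The Beta mean is α/(α+β) = 26.44/(26.44+19.89) = 0.5707.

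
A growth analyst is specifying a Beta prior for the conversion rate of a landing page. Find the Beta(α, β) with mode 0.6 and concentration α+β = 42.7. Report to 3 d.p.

α = 25.420, β = 17.280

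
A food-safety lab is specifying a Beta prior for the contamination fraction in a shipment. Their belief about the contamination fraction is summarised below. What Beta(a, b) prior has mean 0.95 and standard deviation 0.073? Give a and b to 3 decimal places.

Variance = 0.073² = 0.005329. The moment-matching identity a+b = μ(1−μ)/Var − 1 gives
a+b = 0.0475/0.005329 − 1 = 7.9135, so a = μ·7.9135 = 7.518 and b = (1−μ)·7.9135 = 0.396.

a = 7.518, b = 0.396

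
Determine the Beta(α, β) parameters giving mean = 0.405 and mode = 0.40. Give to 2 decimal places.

α = 16.20, β = 23.80

Let s = α+β. Mean gives α = μs = 0.405s; mode gives (α−1)/(s−2) = 0.40.
Substituting: 0.405s − 1 = 0.40(s−2) = 0.40s − 0.80, so 0.005s = 0.20 and s = 40.0000.
Then α = 0.405×40.0000 = 16.20 and β = s−α = 23.80.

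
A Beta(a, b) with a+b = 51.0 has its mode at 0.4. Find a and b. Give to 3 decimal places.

a = 20.600, b = 30.400

Since the density peak of Beta(a,b) is at (a−1)/(a+b−2),
a = 1 + 0.4(51.0−2) = 20.600 and b = 51.0 − 20.600 = 30.400.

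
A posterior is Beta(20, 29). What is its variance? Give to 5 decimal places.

α+β = 49 and αβ = 580, so Var = αβ/[(α+β)²(α+β+1)] = 580/120050 = 0.00483.

0.00483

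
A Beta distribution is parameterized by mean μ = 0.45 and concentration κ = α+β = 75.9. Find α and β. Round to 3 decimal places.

α = μκ = 0.45×75.9 = 34.155 and β = (1−μ)κ = 0.55×75.9 = 41.745.

α = 34.155, β = 41.745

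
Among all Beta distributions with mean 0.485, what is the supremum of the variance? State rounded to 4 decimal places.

For fixed mean μ the Beta variance is μ(1−μ)/(α+β+1), increasing as α+β decreases.
Its least upper bound (not attained) is μ(1−μ) = 0.485·0.515 = 0.2498.

0.2498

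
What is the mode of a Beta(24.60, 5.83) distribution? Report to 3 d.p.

The density x^(α−1)(1−x)^(β−1) is maximised at (α−1)/(α+β−2) = 23.60/28.43 = 0.830.

0.830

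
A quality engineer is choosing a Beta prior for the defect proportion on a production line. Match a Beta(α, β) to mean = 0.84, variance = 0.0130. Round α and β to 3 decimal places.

α = 7.844, β = 1.494

Let s = α+β. The Beta variance is μ(1−μ)/(s+1).
So s+1 = μ(1−μ)/σ² = (0.84×0.16)/0.0130 = 0.1344/0.0130 = 10.3385, giving s = 9.3385.
Then α = μs = 0.84×9.3385 = 7.844 and β = (1−μ)s = 0.16×9.3385 = 1.494.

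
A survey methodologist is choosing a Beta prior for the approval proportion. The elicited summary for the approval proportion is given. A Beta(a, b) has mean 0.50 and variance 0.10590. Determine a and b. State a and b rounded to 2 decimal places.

By moment matching, a+b = μ(1−μ)/σ² − 1 = (0.50·0.50)/0.10590 − 1 = 2.3607 − 1 = 1.3607.
Since a/(a+b) = μ, a = 0.50·1.3607 = 0.68 and b = 0.50·1.3607 = 0.68.

a = 0.68, b = 0.68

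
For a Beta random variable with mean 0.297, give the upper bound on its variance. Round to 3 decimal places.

Var = μ(1−μ)/(α+β+1), which approaches μ(1−μ) as α+β → 0.
So the supremum is μ(1−μ) = 0.297×0.703 = 0.209.

0.209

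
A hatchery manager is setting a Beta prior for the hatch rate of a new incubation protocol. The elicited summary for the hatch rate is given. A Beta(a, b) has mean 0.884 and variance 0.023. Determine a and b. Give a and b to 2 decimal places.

By moment matching, a+b = μ(1−μ)/σ² − 1 = (0.884·0.116)/0.023 − 1 = 4.4584 − 1 = 3.4584.
Since a/(a+b) = μ, a = 0.884·3.4584 = 3.06 and b = 0.116·3.4584 = 0.40.

a = 3.06, b = 0.40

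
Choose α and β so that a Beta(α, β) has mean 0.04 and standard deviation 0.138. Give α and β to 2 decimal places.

σ² = 0.138² = 0.019044.
With s = α+β, Var = μ(1−μ)/(s+1), so s+1 = (0.04×0.96)/0.019044 = 2.0164 and s = 1.0164.
α = μs = 0.04, β = (1−μ)s = 0.98.

α = 0.04, β = 0.98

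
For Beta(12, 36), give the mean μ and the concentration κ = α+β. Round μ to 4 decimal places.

μ = 0.2500, κ = 48

κ = α+β = 12+36 = 48; μ = α/κ = 12/48 = 0.2500.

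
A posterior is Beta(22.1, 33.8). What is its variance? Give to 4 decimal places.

0.0042

μ = 22.1/55.9 = 0.395349; Var = μ(1−μ)/(α+β+1) = 0.2390481/56.9 = 0.0042.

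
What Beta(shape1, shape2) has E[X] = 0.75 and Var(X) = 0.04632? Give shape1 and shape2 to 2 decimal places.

shape1 = 2.29, shape2 = 0.76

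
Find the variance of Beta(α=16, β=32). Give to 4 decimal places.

Var = αβ/[(α+β)²(α+β+1)] = (16×32)/(48²×49) = 512/112896 = 0.0045.

0.0045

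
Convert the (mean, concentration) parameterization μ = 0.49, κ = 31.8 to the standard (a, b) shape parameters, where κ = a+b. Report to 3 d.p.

Split κ in proportion μ : (1−μ): a = 0.49·31.8 = 15.582, b = 31.8 − 15.582 = 16.218.

a = 15.582, b = 16.218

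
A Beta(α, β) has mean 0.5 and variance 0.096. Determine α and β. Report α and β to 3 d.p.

α = 0.802, β = 0.802

By moment matching, α+β = μ(1−μ)/σ² − 1 = (0.5·0.5)/0.096 − 1 = 2.6042 − 1 = 1.6042.
Since α/(α+β) = μ, α = 0.5·1.6042 = 0.802 and β = 0.5·1.6042 = 0.802.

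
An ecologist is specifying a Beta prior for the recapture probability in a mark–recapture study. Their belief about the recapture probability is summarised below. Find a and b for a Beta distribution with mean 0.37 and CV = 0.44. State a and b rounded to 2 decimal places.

Var = (CV·μ)² = (0.44×0.37)² = 0.026504.
a+b = μ(1−μ)/Var − 1 = 0.2331/0.026504 − 1 = 7.7950.
Thus a = 0.37·7.7950 = 2.88 and b = 0.63·7.7950 = 4.91.

a = 2.88, b = 4.91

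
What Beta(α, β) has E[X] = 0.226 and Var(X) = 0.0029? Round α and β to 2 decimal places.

α = 13.41, β = 45.91

Write ν = α+β; then α = μν and Var = μ(1−μ)/(ν+1).
ν = μ(1−μ)/Var − 1 = 0.174924/0.0029 − 1 = 59.3186.
α = 0.226·59.3186 = 13.41, β = 0.774·59.3186 = 45.91.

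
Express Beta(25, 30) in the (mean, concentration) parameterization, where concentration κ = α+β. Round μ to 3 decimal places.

μ = 0.455, κ = 55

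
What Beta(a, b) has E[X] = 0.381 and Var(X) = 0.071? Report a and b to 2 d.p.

a = 0.88, b = 1.44

Let s = a+b. The Beta variance is μ(1−μ)/(s+1).
So s+1 = μ(1−μ)/σ² = (0.381×0.619)/0.071 = 0.235839/0.071 = 3.3217, giving s = 2.3217.
Then a = μs = 0.381×2.3217 = 0.88 and b = (1−μ)s = 0.619×2.3217 = 1.44.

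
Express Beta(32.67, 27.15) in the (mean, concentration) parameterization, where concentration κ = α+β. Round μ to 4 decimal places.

κ = α+β = 32.67+27.15 = 59.82; μ = α/κ = 32.67/59.82 = 0.5461.

μ = 0.5461, κ = 59.82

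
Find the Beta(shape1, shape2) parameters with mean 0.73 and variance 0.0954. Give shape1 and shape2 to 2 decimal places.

Write ν = shape1+shape2; then shape1 = μν and Var = μ(1−μ)/(ν+1).
ν = μ(1−μ)/Var − 1 = 0.1971/0.0954 − 1 = 1.0660.
shape1 = 0.73·1.0660 = 0.78, shape2 = 0.27·1.0660 = 0.29.

shape1 = 0.78, shape2 = 0.29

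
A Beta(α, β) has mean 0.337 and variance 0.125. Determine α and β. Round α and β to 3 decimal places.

Let s = α+β. The Beta variance is μ(1−μ)/(s+1).
So s+1 = μ(1−μ)/σ² = (0.337×0.663)/0.125 = 0.223431/0.125 = 1.7874, giving s = 0.7874.
Then α = μs = 0.337×0.7874 = 0.265 and β = (1−μ)s = 0.663×0.7874 = 0.522.

α = 0.265, β = 0.522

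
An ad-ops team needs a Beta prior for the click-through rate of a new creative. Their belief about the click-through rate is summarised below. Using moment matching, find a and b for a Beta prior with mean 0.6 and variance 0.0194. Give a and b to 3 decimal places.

a = 6.823, b = 4.548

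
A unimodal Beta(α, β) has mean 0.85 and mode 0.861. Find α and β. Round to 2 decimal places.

With s = α+β: μ = α/s and mode = (α−1)/(s−2). Eliminating α = μs,
μs − 1 = m(s−2) ⇒ s(μ−m) = 1−2m ⇒ s = -0.722/-0.011 = 65.6364.
So α = μs = 55.79, β = (1−μ)s = 9.85.

α = 55.79, β = 9.85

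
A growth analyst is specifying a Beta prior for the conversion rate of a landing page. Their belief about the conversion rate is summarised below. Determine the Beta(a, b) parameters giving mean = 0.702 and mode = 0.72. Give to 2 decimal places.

With s = a+b: μ = a/s and mode = (a−1)/(s−2). Eliminating a = μs,
μs − 1 = m(s−2) ⇒ s(μ−m) = 1−2m ⇒ s = -0.44/-0.018 = 24.4444.
So a = μs = 17.16, b = (1−μ)s = 7.28.

a = 17.16, b = 7.28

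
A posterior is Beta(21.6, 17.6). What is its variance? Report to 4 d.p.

0.0062

μ = 21.6/39.2 = 0.551020; Var = μ(1−μ)/(α+β+1) = 0.2473969/40.2 = 0.0062.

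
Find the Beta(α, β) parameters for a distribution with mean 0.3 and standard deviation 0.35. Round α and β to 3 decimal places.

α = 0.214, β = 0.500

Variance = 0.35² = 0.1225. The moment-matching identity α+β = μ(1−μ)/Var − 1 gives
α+β = 0.21/0.1225 − 1 = 0.7143, so α = μ·0.7143 = 0.214 and β = (1−μ)·0.7143 = 0.500.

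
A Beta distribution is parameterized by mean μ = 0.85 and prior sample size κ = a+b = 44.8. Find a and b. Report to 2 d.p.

a = μκ = 0.85×44.8 = 38.08 and b = (1−μ)κ = 0.15×44.8 = 6.72.

a = 38.08, b = 6.72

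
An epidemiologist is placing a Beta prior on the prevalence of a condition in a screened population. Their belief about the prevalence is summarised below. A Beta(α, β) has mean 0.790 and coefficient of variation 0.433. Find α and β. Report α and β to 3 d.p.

σ = CV·μ = 0.433×0.790 = 0.34207, so σ² = 0.117012.
s+1 = μ(1−μ)/σ² = 0.165900/0.117012 = 1.4178, so s = α+β = 0.4178.
α = μs = 0.330, β = (1−μ)s = 0.088.

α = 0.330, β = 0.088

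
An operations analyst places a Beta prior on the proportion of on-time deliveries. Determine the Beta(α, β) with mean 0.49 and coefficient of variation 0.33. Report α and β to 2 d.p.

α = 4.19, β = 4.36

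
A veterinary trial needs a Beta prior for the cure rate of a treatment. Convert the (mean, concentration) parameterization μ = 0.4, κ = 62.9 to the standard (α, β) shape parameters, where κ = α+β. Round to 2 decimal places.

Split κ in proportion μ : (1−μ): α = 0.4·62.9 = 25.16, β = 62.9 − 25.16 = 37.74.

α = 25.16, β = 37.74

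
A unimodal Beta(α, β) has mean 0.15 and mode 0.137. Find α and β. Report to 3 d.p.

With s = α+β: μ = α/s and mode = (α−1)/(s−2). Eliminating α = μs,
μs − 1 = m(s−2) ⇒ s(μ−m) = 1−2m ⇒ s = 0.726/0.013 = 55.8462.
So α = μs = 8.377, β = (1−μ)s = 47.469.

α = 8.377, β = 47.469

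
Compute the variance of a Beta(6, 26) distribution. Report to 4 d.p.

0.0046

μ = 6/32 = 0.187500; Var = μ(1−μ)/(α+β+1) = 0.1523438/33 = 0.0046.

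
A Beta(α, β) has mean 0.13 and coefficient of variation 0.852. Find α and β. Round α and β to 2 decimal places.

α = 1.07, β = 7.15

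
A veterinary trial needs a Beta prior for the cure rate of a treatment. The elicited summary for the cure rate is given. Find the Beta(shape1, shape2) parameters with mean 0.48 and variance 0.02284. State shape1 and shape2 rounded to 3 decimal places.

shape1 = 4.766, shape2 = 5.163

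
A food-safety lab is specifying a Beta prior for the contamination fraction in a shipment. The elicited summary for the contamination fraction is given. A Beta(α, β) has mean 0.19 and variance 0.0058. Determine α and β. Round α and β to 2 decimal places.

α = 4.85, β = 20.68

Write ν = α+β; then α = μν and Var = μ(1−μ)/(ν+1).
ν = μ(1−μ)/Var − 1 = 0.1539/0.0058 − 1 = 25.5345.
α = 0.19·25.5345 = 4.85, β = 0.81·25.5345 = 20.68.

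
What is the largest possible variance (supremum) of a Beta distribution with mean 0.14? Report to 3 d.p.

0.120

For fixed mean μ the Beta variance is μ(1−μ)/(α+β+1), increasing as α+β decreases.
Its least upper bound (not attained) is μ(1−μ) = 0.14·0.86 = 0.120.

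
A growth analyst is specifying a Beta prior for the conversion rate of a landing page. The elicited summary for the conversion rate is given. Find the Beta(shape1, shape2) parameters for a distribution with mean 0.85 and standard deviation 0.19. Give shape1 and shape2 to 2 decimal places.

First σ² = 0.0361. Setting shape1 = μn, shape2 = (1−μ)n with n = shape1+shape2,
μ(1−μ)/(n+1) = 0.0361 ⇒ n+1 = 0.1275/0.0361 = 3.5319 ⇒ n = 2.5319.
Hence shape1 = 0.85×2.5319 = 2.15, shape2 = 0.15×2.5319 = 0.38.

shape1 = 2.15, shape2 = 0.38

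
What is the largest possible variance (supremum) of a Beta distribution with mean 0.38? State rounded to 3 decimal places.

0.236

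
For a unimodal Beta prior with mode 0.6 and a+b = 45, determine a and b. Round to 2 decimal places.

a = 26.80, b = 18.20

Since the density peak of Beta(a,b) is at (a−1)/(a+b−2),
a = 1 + 0.6(45−2) = 26.80 and b = 45 − 26.80 = 18.20.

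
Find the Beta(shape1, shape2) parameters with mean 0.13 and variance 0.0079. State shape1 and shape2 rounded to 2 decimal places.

shape1 = 1.73, shape2 = 11.59

Let s = shape1+shape2. The Beta variance is μ(1−μ)/(s+1).
So s+1 = μ(1−μ)/σ² = (0.13×0.87)/0.0079 = 0.1131/0.0079 = 14.3165, giving s = 13.3165.
Then shape1 = μs = 0.13×13.3165 = 1.73 and shape2 = (1−μ)s = 0.87×13.3165 = 11.59.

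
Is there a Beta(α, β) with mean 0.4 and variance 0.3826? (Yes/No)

The Beta variance bound is σ² < μ(1−μ).
Here μ(1−μ) = 0.4×0.6 = 0.24, and 0.3826 ≥ 0.24.

No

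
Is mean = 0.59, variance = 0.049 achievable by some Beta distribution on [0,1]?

The Beta variance bound is σ² < μ(1−μ).
Here μ(1−μ) = 0.59×0.41 = 0.2419, and 0.049 < 0.2419.

Yes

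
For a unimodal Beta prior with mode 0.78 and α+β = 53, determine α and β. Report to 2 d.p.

α = 40.78, β = 12.22

Mode = (α−1)/(κ−2) with κ = α+β, so α−1 = 0.78·51 = 39.78.
α = 40.78; β = κ − α = 12.22.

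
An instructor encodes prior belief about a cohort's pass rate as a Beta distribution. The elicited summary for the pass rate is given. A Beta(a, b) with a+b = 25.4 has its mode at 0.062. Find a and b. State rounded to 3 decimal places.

a = 2.451, b = 22.949

Mode = (a−1)/(κ−2) with κ = a+b, so a−1 = 0.062·23.4 = 1.451.
a = 2.451; b = κ − a = 22.949.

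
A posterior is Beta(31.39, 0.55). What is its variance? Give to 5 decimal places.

0.00051

Var = αβ/[(α+β)²(α+β+1)] = (31.39×0.55)/(31.94²×32.94) = 17.2645/33604.188984 = 0.00051.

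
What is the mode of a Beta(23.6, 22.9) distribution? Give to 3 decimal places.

With α,β > 1, mode = (α−1)/(α+β−2) = 22.6/44.5 = 0.508.

0.508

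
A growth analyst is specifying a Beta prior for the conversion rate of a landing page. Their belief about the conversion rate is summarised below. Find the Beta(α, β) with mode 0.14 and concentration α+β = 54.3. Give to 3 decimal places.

Mode = (α−1)/(κ−2) with κ = α+β, so α−1 = 0.14·52.3 = 7.322.
α = 8.322; β = κ − α = 45.978.

α = 8.322, β = 45.978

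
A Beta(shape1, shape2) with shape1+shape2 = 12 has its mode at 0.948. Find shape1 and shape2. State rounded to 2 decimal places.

Mode = (shape1−1)/(κ−2) with κ = shape1+shape2, so shape1−1 = 0.948·10 = 9.48.
shape1 = 10.48; shape2 = κ − shape1 = 1.52.

shape1 = 10.48, shape2 = 1.52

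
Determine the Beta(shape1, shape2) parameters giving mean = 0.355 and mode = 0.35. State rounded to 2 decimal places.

shape1 = 21.30, shape2 = 38.70

Let s = shape1+shape2. Mean gives shape1 = μs = 0.355s; mode gives (shape1−1)/(s−2) = 0.35.
Substituting: 0.355s − 1 = 0.35(s−2) = 0.35s − 0.70, so 0.005s = 0.30 and s = 60.0000.
Then shape1 = 0.355×60.0000 = 21.30 and shape2 = s−shape1 = 38.70.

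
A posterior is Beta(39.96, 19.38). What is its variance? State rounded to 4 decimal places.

0.0036

Var = αβ/[(α+β)²(α+β+1)] = (39.96×19.38)/(59.34²×60.34) = 774.4248/212471.356104 = 0.0036.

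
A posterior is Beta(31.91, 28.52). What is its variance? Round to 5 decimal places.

0.00406

μ = 31.91/60.43 = 0.528049; Var = μ(1−μ)/(α+β+1) = 0.2492133/61.43 = 0.00406.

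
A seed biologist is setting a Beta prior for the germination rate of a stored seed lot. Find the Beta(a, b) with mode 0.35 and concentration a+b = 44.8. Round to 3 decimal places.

a = 15.980, b = 28.820

Mode = (a−1)/(κ−2) with κ = a+b, so a−1 = 0.35·42.8 = 14.980.
a = 15.980; b = κ − a = 28.820.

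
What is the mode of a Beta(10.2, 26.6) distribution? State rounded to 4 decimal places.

0.2644

The density x^(α−1)(1−x)^(β−1) is maximised at (α−1)/(α+β−2) = 9.2/34.8 = 0.2644.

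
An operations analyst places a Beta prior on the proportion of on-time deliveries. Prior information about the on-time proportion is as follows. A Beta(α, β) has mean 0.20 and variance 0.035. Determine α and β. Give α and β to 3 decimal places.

α = 0.714, β = 2.857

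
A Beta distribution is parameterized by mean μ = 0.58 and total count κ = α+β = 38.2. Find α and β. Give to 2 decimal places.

α = 22.16, β = 16.04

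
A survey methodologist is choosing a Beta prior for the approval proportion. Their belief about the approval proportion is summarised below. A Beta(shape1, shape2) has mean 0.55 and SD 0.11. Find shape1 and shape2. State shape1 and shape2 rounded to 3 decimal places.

First σ² = 0.0121. Setting shape1 = μn, shape2 = (1−μ)n with n = shape1+shape2,
μ(1−μ)/(n+1) = 0.0121 ⇒ n+1 = 0.2475/0.0121 = 20.4545 ⇒ n = 19.4545.
Hence shape1 = 0.55×19.4545 = 10.700, shape2 = 0.45×19.4545 = 8.755.

shape1 = 10.700, shape2 = 8.755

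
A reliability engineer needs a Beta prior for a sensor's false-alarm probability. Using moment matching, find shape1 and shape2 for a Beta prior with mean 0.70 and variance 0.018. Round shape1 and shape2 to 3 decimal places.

shape1 = 7.467, shape2 = 3.200

Let s = shape1+shape2. The Beta variance is μ(1−μ)/(s+1).
So s+1 = μ(1−μ)/σ² = (0.70×0.30)/0.018 = 0.2100/0.018 = 11.6667, giving s = 10.6667.
Then shape1 = μs = 0.70×10.6667 = 7.467 and shape2 = (1−μ)s = 0.30×10.6667 = 3.200.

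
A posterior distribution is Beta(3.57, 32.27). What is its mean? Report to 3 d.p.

0.100

The Beta mean is α/(α+β) = 3.57/(3.57+32.27) = 0.100.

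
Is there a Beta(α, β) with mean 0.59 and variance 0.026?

The Beta variance bound is σ² < μ(1−μ).
Here μ(1−μ) = 0.59×0.41 = 0.2419, and 0.026 < 0.2419.

Yes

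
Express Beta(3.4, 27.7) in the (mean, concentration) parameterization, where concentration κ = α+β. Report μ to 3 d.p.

μ = 0.109, κ = 31.1

κ = α+β = 3.4+27.7 = 31.1; μ = α/κ = 3.4/31.1 = 0.109.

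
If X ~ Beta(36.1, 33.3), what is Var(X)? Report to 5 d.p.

0.00355

α+β = 69.4 and αβ = 1202.13, so Var = αβ/[(α+β)²(α+β+1)] = 1202.13/339071.744 = 0.00355.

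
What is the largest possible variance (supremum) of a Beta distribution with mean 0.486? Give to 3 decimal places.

0.250

For fixed mean μ the Beta variance is μ(1−μ)/(α+β+1), increasing as α+β decreases.
Its least upper bound (not attained) is μ(1−μ) = 0.486·0.514 = 0.250.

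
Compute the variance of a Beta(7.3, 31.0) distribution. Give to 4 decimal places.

0.0039

μ = 7.3/38.3 = 0.190601; Var = μ(1−μ)/(α+β+1) = 0.1542720/39.3 = 0.0039.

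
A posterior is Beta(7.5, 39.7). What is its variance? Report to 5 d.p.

0.00277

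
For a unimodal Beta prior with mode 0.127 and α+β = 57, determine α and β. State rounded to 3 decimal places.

Since the density peak of Beta(α,β) is at (α−1)/(α+β−2),
α = 1 + 0.127(57−2) = 7.985 and β = 57 − 7.985 = 49.015.

α = 7.985, β = 49.015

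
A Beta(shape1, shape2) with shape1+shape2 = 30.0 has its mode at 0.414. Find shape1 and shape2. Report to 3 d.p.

shape1 = 12.592, shape2 = 17.408

Mode = (shape1−1)/(κ−2) with κ = shape1+shape2, so shape1−1 = 0.414·28.0 = 11.592.
shape1 = 12.592; shape2 = κ − shape1 = 17.408.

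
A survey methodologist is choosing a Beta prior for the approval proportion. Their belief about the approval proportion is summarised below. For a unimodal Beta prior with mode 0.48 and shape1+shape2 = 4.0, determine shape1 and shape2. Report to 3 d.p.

shape1 = 1.960, shape2 = 2.040

Since the density peak of Beta(shape1,shape2) is at (shape1−1)/(shape1+shape2−2),
shape1 = 1 + 0.48(4.0−2) = 1.960 and shape2 = 4.0 − 1.960 = 2.040.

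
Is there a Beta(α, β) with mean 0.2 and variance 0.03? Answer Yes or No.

The Beta variance bound is σ² < μ(1−μ).
Here μ(1−μ) = 0.2×0.8 = 0.16, and 0.03 < 0.16.

Yes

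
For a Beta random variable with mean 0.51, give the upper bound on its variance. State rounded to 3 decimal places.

0.250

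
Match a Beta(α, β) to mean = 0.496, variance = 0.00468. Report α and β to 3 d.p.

α = 25.998, β = 26.417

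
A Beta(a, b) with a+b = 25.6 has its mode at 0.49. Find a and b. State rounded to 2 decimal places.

a = 12.56, b = 13.04

Since the density peak of Beta(a,b) is at (a−1)/(a+b−2),
a = 1 + 0.49(25.6−2) = 12.56 and b = 25.6 − 12.56 = 13.04.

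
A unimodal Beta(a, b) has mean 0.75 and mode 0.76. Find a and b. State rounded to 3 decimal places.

a = 39.000, b = 13.000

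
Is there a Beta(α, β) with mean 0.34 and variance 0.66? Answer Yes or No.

A Beta with mean μ has variance μ(1−μ)/(α+β+1) < μ(1−μ).
Here μ(1−μ) = 0.34×0.66 = 0.2244, and 0.66 ≥ 0.2244.

No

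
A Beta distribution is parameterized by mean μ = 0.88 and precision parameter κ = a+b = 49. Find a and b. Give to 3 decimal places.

Split κ in proportion μ : (1−μ): a = 0.88·49 = 43.120, b = 49 − 43.120 = 5.880.

a = 43.120, b = 5.880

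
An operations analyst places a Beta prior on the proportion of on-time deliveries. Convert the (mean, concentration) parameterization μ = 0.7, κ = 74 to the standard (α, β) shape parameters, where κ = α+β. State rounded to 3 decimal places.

Split κ in proportion μ : (1−μ): α = 0.7·74 = 51.800, β = 74 − 51.800 = 22.200.

α = 51.800, β = 22.200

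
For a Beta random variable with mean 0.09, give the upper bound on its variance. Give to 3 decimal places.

Var = μ(1−μ)/(α+β+1), which approaches μ(1−μ) as α+β → 0.
So the supremum is μ(1−μ) = 0.09×0.91 = 0.082.

0.082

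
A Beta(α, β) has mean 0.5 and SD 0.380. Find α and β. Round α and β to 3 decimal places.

α = 0.366, β = 0.366

Variance = 0.380² = 0.144400. The moment-matching identity α+β = μ(1−μ)/Var − 1 gives
α+β = 0.25/0.144400 − 1 = 0.7313, so α = μ·0.7313 = 0.366 and β = (1−μ)·0.7313 = 0.366.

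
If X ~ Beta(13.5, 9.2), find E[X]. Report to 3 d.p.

0.595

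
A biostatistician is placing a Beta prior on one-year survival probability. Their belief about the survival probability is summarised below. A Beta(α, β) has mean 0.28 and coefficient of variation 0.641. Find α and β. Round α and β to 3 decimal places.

Var = (CV·μ)² = (0.641×0.28)² = 0.032213.
α+β = μ(1−μ)/Var − 1 = 0.2016/0.032213 − 1 = 5.2583.
Thus α = 0.28·5.2583 = 1.472 and β = 0.72·5.2583 = 3.786.

α = 1.472, β = 3.786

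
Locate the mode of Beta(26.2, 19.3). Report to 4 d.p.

0.5793

With α,β > 1, mode = (α−1)/(α+β−2) = 25.2/43.5 = 0.5793.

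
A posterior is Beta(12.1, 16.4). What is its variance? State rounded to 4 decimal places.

μ = 12.1/28.5 = 0.424561; Var = μ(1−μ)/(α+β+1) = 0.2443090/29.5 = 0.0083.

0.0083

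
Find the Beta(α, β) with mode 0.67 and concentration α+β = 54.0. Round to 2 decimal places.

Since the density peak of Beta(α,β) is at (α−1)/(α+β−2),
α = 1 + 0.67(54.0−2) = 35.84 and β = 54.0 − 35.84 = 18.16.

α = 35.84, β = 18.16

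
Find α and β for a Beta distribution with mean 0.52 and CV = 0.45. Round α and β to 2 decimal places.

σ = CV·μ = 0.45×0.52 = 0.23400, so σ² = 0.054756.
s+1 = μ(1−μ)/σ² = 0.2496/0.054756 = 4.5584, so s = α+β = 3.5584.
α = μs = 1.85, β = (1−μ)s = 1.71.

α = 1.85, β = 1.71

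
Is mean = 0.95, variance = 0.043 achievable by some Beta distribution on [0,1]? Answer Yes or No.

For any Beta, Var(X) < E[X]·(1−E[X]).
Here μ(1−μ) = 0.95×0.05 = 0.0475, and 0.043 < 0.0475.

Yes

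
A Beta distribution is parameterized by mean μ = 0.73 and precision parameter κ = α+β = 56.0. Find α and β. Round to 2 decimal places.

α = 40.88, β = 15.12

α = μκ = 0.73×56.0 = 40.88 and β = (1−μ)κ = 0.27×56.0 = 15.12.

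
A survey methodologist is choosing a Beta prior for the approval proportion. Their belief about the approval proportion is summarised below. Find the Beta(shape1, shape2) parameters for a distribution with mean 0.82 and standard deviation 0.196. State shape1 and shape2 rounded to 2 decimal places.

shape1 = 2.33, shape2 = 0.51

σ² = 0.196² = 0.038416.
With s = shape1+shape2, Var = μ(1−μ)/(s+1), so s+1 = (0.82×0.18)/0.038416 = 3.8421 and s = 2.8421.
shape1 = μs = 2.33, shape2 = (1−μ)s = 0.51.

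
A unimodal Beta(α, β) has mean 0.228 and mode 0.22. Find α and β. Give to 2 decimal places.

With s = α+β: μ = α/s and mode = (α−1)/(s−2). Eliminating α = μs,
μs − 1 = m(s−2) ⇒ s(μ−m) = 1−2m ⇒ s = 0.56/0.008 = 70.0000.
So α = μs = 15.96, β = (1−μ)s = 54.04.

α = 15.96, β = 54.04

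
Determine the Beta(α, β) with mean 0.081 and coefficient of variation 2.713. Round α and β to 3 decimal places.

σ = CV·μ = 2.713×0.081 = 0.21975, so σ² = 0.048291.
s+1 = μ(1−μ)/σ² = 0.074439/0.048291 = 1.5415, so s = α+β = 0.5415.
α = μs = 0.044, β = (1−μ)s = 0.498.

α = 0.044, β = 0.498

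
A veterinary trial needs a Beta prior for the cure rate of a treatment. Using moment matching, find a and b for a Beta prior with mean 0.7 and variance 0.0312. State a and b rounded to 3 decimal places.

By moment matching, a+b = μ(1−μ)/σ² − 1 = (0.7·0.3)/0.0312 − 1 = 6.7308 − 1 = 5.7308.
Since a/(a+b) = μ, a = 0.7·5.7308 = 4.012 and b = 0.3·5.7308 = 1.719.

a = 4.012, b = 1.719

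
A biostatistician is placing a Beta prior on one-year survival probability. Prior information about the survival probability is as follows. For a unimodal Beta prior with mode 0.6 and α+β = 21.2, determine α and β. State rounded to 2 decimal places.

Mode = (α−1)/(κ−2) with κ = α+β, so α−1 = 0.6·19.2 = 11.52.
α = 12.52; β = κ − α = 8.68.

α = 12.52, β = 8.68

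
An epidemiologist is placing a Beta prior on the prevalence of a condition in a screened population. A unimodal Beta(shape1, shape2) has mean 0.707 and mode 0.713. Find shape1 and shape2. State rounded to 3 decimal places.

shape1 = 50.197, shape2 = 20.803

With s = shape1+shape2: μ = shape1/s and mode = (shape1−1)/(s−2). Eliminating shape1 = μs,
μs − 1 = m(s−2) ⇒ s(μ−m) = 1−2m ⇒ s = -0.426/-0.006 = 71.0000.
So shape1 = μs = 50.197, shape2 = (1−μ)s = 20.803.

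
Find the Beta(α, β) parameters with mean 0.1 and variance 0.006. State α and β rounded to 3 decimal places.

Let s = α+β. The Beta variance is μ(1−μ)/(s+1).
So s+1 = μ(1−μ)/σ² = (0.1×0.9)/0.006 = 0.09/0.006 = 15.0000, giving s = 14.0000.
Then α = μs = 0.1×14.0000 = 1.400 and β = (1−μ)s = 0.9×14.0000 = 12.600.

α = 1.400, β = 12.600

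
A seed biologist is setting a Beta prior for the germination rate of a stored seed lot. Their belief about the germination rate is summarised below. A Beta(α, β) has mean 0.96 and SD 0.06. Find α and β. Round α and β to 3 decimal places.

α = 9.280, β = 0.387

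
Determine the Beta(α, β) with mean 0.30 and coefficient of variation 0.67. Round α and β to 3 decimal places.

α = 1.259, β = 2.939

σ = CV·μ = 0.67×0.30 = 0.20100, so σ² = 0.040401.
s+1 = μ(1−μ)/σ² = 0.2100/0.040401 = 5.1979, so s = α+β = 4.1979.
α = μs = 1.259, β = (1−μ)s = 2.939.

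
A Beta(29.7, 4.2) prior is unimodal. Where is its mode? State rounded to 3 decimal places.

0.900

With α,β > 1, mode = (α−1)/(α+β−2) = 28.7/31.9 = 0.900.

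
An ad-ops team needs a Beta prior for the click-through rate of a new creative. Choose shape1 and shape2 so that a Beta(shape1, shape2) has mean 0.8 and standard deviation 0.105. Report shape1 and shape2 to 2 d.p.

First σ² = 0.011025. Setting shape1 = μn, shape2 = (1−μ)n with n = shape1+shape2,
μ(1−μ)/(n+1) = 0.011025 ⇒ n+1 = 0.16/0.011025 = 14.5125 ⇒ n = 13.5125.
Hence shape1 = 0.8×13.5125 = 10.81, shape2 = 0.2×13.5125 = 2.70.

shape1 = 10.81, shape2 = 2.70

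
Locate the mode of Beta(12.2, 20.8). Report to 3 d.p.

The density x^(α−1)(1−x)^(β−1) is maximised at (α−1)/(α+β−2) = 11.2/31.0 = 0.361.

0.361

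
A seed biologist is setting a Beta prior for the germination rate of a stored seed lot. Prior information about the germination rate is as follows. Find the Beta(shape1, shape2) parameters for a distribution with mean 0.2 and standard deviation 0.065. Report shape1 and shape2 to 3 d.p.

First σ² = 0.004225. Setting shape1 = μn, shape2 = (1−μ)n with n = shape1+shape2,
μ(1−μ)/(n+1) = 0.004225 ⇒ n+1 = 0.16/0.004225 = 37.8698 ⇒ n = 36.8698.
Hence shape1 = 0.2×36.8698 = 7.374, shape2 = 0.8×36.8698 = 29.496.

shape1 = 7.374, shape2 = 29.496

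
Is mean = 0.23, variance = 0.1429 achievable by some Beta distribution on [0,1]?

Yes

A Beta with mean μ has variance μ(1−μ)/(α+β+1) < μ(1−μ).
Here μ(1−μ) = 0.23×0.77 = 0.1771, and 0.1429 < 0.1771.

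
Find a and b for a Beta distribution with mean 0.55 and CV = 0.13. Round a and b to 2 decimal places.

a = 26.08, b = 21.34

Var = (CV·μ)² = (0.13×0.55)² = 0.005112.
a+b = μ(1−μ)/Var − 1 = 0.2475/0.005112 − 1 = 47.4131.
Thus a = 0.55·47.4131 = 26.08 and b = 0.45·47.4131 = 21.34.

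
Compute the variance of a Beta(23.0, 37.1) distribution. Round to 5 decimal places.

α+β = 60.1 and αβ = 853.30, so Var = αβ/[(α+β)²(α+β+1)] = 853.30/220693.811 = 0.00387.

0.00387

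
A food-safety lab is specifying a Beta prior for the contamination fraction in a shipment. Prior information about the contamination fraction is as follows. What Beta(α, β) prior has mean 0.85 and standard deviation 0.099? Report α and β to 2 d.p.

First σ² = 0.009801. Setting α = μn, β = (1−μ)n with n = α+β,
μ(1−μ)/(n+1) = 0.009801 ⇒ n+1 = 0.1275/0.009801 = 13.0089 ⇒ n = 12.0089.
Hence α = 0.85×12.0089 = 10.21, β = 0.15×12.0089 = 1.80.

α = 10.21, β = 1.80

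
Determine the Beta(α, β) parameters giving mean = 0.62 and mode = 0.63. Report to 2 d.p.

With s = α+β: μ = α/s and mode = (α−1)/(s−2). Eliminating α = μs,
μs − 1 = m(s−2) ⇒ s(μ−m) = 1−2m ⇒ s = -0.26/-0.01 = 26.0000.
So α = μs = 16.12, β = (1−μ)s = 9.88.

α = 16.12, β = 9.88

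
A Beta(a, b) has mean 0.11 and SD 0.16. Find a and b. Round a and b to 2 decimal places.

a = 0.31, b = 2.51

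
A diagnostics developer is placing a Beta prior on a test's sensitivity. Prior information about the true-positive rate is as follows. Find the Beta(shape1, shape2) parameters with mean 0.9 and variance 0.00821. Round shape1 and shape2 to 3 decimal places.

shape1 = 8.966, shape2 = 0.996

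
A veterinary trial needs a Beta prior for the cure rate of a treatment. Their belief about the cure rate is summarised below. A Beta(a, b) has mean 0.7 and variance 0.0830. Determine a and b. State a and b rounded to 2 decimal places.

Write ν = a+b; then a = μν and Var = μ(1−μ)/(ν+1).
ν = μ(1−μ)/Var − 1 = 0.21/0.0830 − 1 = 1.5301.
a = 0.7·1.5301 = 1.07, b = 0.3·1.5301 = 0.46.

a = 1.07, b = 0.46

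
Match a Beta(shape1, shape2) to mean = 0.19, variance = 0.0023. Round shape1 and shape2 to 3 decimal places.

shape1 = 12.523, shape2 = 53.390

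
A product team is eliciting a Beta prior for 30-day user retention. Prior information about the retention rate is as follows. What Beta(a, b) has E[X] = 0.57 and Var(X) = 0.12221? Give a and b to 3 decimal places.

By moment matching, a+b = μ(1−μ)/σ² − 1 = (0.57·0.43)/0.12221 − 1 = 2.0056 − 1 = 1.0056.
Since a/(a+b) = μ, a = 0.57·1.0056 = 0.573 and b = 0.43·1.0056 = 0.432.

a = 0.573, b = 0.432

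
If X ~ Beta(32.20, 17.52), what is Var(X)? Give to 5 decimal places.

α+β = 49.72 and αβ = 564.1440, so Var = αβ/[(α+β)²(α+β+1)] = 564.1440/125383.816448 = 0.00450.

0.00450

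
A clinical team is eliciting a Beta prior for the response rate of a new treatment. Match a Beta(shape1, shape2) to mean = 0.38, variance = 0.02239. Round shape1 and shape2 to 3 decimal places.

By moment matching, shape1+shape2 = μ(1−μ)/σ² − 1 = (0.38·0.62)/0.02239 − 1 = 10.5226 − 1 = 9.5226.
Since shape1/(shape1+shape2) = μ, shape1 = 0.38·9.5226 = 3.619 and shape2 = 0.62·9.5226 = 5.904.

shape1 = 3.619, shape2 = 5.904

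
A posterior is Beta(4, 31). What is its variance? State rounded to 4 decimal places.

0.0028

α+β = 35 and αβ = 124, so Var = αβ/[(α+β)²(α+β+1)] = 124/44100 = 0.0028.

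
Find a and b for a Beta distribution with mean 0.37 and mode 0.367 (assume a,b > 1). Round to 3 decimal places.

a = 32.807, b = 55.860

With s = a+b: μ = a/s and mode = (a−1)/(s−2). Eliminating a = μs,
μs − 1 = m(s−2) ⇒ s(μ−m) = 1−2m ⇒ s = 0.266/0.003 = 88.6667.
So a = μs = 32.807, b = (1−μ)s = 55.860.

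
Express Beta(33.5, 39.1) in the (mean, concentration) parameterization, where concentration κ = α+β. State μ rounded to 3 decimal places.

μ = 0.461, κ = 72.6

κ = α+β = 33.5+39.1 = 72.6; μ = α/κ = 33.5/72.6 = 0.461.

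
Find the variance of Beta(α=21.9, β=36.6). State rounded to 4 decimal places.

μ = 21.9/58.5 = 0.374359; Var = μ(1−μ)/(α+β+1) = 0.2342143/59.5 = 0.0039.

0.0039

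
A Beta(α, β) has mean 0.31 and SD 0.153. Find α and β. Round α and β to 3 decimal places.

α = 2.523, β = 5.615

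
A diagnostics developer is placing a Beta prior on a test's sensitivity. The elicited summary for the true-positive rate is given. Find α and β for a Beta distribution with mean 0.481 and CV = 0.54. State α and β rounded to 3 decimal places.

σ = CV·μ = 0.54×0.481 = 0.25974, so σ² = 0.067465.
s+1 = μ(1−μ)/σ² = 0.249639/0.067465 = 3.7003, so s = α+β = 2.7003.
α = μs = 1.299, β = (1−μ)s = 1.401.

α = 1.299, β = 1.401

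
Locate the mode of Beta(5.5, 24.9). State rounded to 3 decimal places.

With α,β > 1, mode = (α−1)/(α+β−2) = 4.5/28.4 = 0.158.

0.158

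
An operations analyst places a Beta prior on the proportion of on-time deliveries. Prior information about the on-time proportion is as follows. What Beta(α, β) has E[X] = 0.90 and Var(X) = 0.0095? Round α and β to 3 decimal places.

Let s = α+β. The Beta variance is μ(1−μ)/(s+1).
So s+1 = μ(1−μ)/σ² = (0.90×0.10)/0.0095 = 0.0900/0.0095 = 9.4737, giving s = 8.4737.
Then α = μs = 0.90×8.4737 = 7.626 and β = (1−μ)s = 0.10×8.4737 = 0.847.

α = 7.626, β = 0.847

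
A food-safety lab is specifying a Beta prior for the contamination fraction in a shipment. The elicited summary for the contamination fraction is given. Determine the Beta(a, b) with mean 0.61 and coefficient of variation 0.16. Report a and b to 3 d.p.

a = 14.624, b = 9.350

σ = CV·μ = 0.16×0.61 = 0.09760, so σ² = 0.009526.
s+1 = μ(1−μ)/σ² = 0.2379/0.009526 = 24.9744, so s = a+b = 23.9744.
a = μs = 14.624, b = (1−μ)s = 9.350.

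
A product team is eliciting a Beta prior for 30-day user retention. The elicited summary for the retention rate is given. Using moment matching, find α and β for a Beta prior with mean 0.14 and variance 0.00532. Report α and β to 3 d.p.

α = 3.028, β = 18.603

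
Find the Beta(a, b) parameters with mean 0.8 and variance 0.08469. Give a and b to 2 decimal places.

Write ν = a+b; then a = μν and Var = μ(1−μ)/(ν+1).
ν = μ(1−μ)/Var − 1 = 0.16/0.08469 − 1 = 0.8892.
a = 0.8·0.8892 = 0.71, b = 0.2·0.8892 = 0.18.

a = 0.71, b = 0.18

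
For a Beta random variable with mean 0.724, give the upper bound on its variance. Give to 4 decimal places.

0.1998

For fixed mean μ the Beta variance is μ(1−μ)/(α+β+1), increasing as α+β decreases.
Its least upper bound (not attained) is μ(1−μ) = 0.724·0.276 = 0.1998.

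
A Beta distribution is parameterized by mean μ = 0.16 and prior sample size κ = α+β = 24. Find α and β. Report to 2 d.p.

α = 3.84, β = 20.16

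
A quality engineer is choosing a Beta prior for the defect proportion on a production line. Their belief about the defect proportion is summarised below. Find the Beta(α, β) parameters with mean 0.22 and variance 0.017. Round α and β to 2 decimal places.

α = 2.00, β = 7.09

By moment matching, α+β = μ(1−μ)/σ² − 1 = (0.22·0.78)/0.017 − 1 = 10.0941 − 1 = 9.0941.
Since α/(α+β) = μ, α = 0.22·9.0941 = 2.00 and β = 0.78·9.0941 = 7.09.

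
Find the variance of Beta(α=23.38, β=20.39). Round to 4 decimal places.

0.0056

μ = 23.38/43.77 = 0.534156; Var = μ(1−μ)/(α+β+1) = 0.2488334/44.77 = 0.0056.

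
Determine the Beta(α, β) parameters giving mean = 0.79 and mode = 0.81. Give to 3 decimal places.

With s = α+β: μ = α/s and mode = (α−1)/(s−2). Eliminating α = μs,
μs − 1 = m(s−2) ⇒ s(μ−m) = 1−2m ⇒ s = -0.62/-0.02 = 31.0000.
So α = μs = 24.490, β = (1−μ)s = 6.510.

α = 24.490, β = 6.510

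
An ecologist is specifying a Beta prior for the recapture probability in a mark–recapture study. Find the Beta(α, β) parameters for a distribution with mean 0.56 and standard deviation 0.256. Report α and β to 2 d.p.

Variance = 0.256² = 0.065536. The moment-matching identity α+β = μ(1−μ)/Var − 1 gives
α+β = 0.2464/0.065536 − 1 = 2.7598, so α = μ·2.7598 = 1.55 and β = (1−μ)·2.7598 = 1.21.

α = 1.55, β = 1.21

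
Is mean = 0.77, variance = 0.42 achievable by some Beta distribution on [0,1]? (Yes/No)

No

A Beta with mean μ has variance μ(1−μ)/(α+β+1) < μ(1−μ).
Here μ(1−μ) = 0.77×0.23 = 0.1771, and 0.42 ≥ 0.1771.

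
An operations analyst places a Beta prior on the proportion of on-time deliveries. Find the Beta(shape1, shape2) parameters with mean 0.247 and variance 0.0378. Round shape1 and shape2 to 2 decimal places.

By moment matching, shape1+shape2 = μ(1−μ)/σ² − 1 = (0.247·0.753)/0.0378 − 1 = 4.9204 − 1 = 3.9204.
Since shape1/(shape1+shape2) = μ, shape1 = 0.247·3.9204 = 0.97 and shape2 = 0.753·3.9204 = 2.95.

shape1 = 0.97, shape2 = 2.95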